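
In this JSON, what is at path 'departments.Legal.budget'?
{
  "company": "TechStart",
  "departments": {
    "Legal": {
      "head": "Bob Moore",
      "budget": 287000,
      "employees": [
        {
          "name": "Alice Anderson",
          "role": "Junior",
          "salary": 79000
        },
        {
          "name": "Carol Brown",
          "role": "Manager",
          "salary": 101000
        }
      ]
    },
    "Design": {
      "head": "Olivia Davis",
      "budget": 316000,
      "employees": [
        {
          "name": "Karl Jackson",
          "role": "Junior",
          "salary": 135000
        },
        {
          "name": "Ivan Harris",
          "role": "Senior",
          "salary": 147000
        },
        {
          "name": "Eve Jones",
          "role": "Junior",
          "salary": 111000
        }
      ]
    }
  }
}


Path: departments.Legal.budget

Navigate:
  -> departments
  -> Legal
  -> budget = 287000

287000


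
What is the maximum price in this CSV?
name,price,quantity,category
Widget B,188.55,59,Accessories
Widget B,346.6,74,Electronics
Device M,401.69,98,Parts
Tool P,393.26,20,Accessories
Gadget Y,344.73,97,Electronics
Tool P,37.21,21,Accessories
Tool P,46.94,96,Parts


Computing maximum price:
Values: [188.55, 346.6, 401.69, 393.26, 344.73, 37.21, 46.94]
Max = 401.69

401.69


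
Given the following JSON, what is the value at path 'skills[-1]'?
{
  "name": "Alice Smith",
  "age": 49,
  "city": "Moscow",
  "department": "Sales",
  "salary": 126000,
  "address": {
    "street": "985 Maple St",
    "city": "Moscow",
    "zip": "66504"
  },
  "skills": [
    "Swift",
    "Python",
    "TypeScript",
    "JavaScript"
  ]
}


Query: skills[-1]
Path: skills -> last element
Value: JavaScript

JavaScript


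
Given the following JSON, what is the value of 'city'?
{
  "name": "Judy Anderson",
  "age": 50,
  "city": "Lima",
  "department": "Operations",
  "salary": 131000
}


Looking up field 'city'
Value: Lima

Lima


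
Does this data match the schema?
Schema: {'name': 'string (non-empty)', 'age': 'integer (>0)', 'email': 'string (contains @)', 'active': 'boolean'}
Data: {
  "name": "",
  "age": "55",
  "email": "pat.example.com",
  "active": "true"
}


Validating each field against schema:
  name: FAIL ("" is an empty string)
  age: FAIL ("55" is not an integer)
  email: FAIL ("pat.example.com" does not contain @)
  active: FAIL ("true" is not a boolean)

Result: INVALID (4 errors: name, age, email, active)

INVALID (4 errors: name, age, email, active)


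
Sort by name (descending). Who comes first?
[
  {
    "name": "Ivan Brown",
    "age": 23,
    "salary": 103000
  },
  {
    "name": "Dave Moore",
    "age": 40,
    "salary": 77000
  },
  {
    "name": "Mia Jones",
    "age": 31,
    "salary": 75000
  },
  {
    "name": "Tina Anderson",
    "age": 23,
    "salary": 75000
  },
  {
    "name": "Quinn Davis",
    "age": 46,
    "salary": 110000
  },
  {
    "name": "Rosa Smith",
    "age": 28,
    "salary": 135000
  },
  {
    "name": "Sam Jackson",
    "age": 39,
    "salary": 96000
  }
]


Sort by: name (descending)

Sorted order:
  1. Tina Anderson (name = Tina Anderson)
  2. Sam Jackson (name = Sam Jackson)
  3. Rosa Smith (name = Rosa Smith)
  4. Quinn Davis (name = Quinn Davis)
  5. Mia Jones (name = Mia Jones)
  6. Ivan Brown (name = Ivan Brown)
  7. Dave Moore (name = Dave Moore)

First: Tina Anderson

Tina Anderson


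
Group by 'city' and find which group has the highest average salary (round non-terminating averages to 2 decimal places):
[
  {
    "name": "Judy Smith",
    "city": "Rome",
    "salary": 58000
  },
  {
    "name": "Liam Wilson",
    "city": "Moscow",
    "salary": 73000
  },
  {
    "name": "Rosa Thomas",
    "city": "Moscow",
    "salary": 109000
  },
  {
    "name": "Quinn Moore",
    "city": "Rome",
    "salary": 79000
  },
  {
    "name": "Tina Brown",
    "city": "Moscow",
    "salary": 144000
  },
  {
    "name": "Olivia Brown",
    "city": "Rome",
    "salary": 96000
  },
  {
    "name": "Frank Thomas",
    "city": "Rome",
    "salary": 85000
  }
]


Group by: city

Groups:
  Moscow: 3 people, avg salary = 326000/3 ≈ $108666.67
  Rome: 4 people, avg salary = 318000/4 = $79500

Highest average salary: Moscow (≈$108666.67)

Moscow (≈$108666.67)


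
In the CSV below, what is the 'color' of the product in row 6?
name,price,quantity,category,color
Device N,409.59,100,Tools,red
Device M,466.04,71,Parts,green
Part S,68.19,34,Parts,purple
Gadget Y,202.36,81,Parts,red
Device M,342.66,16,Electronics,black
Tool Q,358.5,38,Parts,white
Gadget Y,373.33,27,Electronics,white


Query: Row 6 ('Tool Q'), column 'color'
Value: white

white


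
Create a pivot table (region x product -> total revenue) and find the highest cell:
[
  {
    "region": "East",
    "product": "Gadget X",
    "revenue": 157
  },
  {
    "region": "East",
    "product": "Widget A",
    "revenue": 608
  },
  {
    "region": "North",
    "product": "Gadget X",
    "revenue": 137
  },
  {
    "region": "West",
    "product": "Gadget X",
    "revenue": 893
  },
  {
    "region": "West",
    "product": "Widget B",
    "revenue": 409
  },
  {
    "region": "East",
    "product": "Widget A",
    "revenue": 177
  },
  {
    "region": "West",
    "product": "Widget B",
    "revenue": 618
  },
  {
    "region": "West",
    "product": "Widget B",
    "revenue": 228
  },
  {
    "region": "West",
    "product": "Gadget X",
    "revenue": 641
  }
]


Pivot: region (rows) x product (columns) -> total revenue

     Gadget X      Widget A      Widget B    
East           157           785             0  
North          137             0             0  
West          1534             0          1255  

Highest: West / Gadget X = $1534

West / Gadget X = $1534


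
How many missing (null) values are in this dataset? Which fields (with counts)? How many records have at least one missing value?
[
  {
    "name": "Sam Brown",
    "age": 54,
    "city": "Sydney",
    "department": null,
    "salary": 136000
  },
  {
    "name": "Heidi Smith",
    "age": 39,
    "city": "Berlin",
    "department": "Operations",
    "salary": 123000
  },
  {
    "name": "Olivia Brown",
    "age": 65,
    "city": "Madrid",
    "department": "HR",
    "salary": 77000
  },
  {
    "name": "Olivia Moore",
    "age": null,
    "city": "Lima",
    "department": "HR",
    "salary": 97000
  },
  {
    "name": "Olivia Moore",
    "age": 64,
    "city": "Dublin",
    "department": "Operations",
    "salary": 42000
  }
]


Checking for missing (null) values in 5 records:

  Sam Brown: department
  Heidi Smith: complete
  Olivia Brown: complete
  Olivia Moore: age
  Olivia Moore: complete

Per field:
  name: 0 missing
  age: 1 missing
  city: 0 missing
  department: 1 missing
  salary: 0 missing

Total missing values: 2
Records with any missing: 2

2 missing values (age: 1, department: 1); 2 incomplete records


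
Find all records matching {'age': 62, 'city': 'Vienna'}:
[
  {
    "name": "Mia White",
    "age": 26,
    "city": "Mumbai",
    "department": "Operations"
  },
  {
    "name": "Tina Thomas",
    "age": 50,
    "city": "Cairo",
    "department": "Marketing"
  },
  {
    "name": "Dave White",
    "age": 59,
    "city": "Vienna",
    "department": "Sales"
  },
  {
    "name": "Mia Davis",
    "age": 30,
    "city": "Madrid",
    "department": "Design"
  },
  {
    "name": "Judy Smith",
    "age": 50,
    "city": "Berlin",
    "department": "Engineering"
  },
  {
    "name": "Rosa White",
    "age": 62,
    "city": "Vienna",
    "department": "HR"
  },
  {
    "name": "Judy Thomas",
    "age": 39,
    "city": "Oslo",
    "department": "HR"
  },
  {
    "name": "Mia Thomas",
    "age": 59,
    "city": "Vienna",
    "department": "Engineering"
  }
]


Search criteria: {'age': 62, 'city': 'Vienna'}

Checking 8 records:
  Mia White: {age: 26, city: Mumbai}
  Tina Thomas: {age: 50, city: Cairo}
  Dave White: {age: 59, city: Vienna}
  Mia Davis: {age: 30, city: Madrid}
  Judy Smith: {age: 50, city: Berlin}
  Rosa White: {age: 62, city: Vienna} <-- MATCH
  Judy Thomas: {age: 39, city: Oslo}
  Mia Thomas: {age: 59, city: Vienna}

Matches: ["Rosa White"]

["Rosa White"]


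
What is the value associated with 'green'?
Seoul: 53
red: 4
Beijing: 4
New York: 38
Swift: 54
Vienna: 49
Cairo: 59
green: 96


Looking up key 'green'
Value: 96

96


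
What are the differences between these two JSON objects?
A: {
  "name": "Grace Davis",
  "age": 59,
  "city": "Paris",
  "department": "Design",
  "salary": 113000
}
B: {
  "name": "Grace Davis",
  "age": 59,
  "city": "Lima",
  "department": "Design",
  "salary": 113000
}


Comparing each field (in key order):
  name: same
  age: same
  city: DIFFERENT
  department: same
  salary: same
Differences:
  city: Paris -> Lima

1 field(s) changed

1 change: city


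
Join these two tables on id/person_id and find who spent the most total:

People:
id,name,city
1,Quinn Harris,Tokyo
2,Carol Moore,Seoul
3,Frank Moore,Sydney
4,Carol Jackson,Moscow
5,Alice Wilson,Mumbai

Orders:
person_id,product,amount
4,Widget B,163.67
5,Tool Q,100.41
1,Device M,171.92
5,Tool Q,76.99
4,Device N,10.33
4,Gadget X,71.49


Join on: people.id = orders.person_id

Joined rows:
  Carol Jackson (Moscow) bought Widget B for $163.67
  Alice Wilson (Mumbai) bought Tool Q for $100.41
  Quinn Harris (Tokyo) bought Device M for $171.92
  Alice Wilson (Mumbai) bought Tool Q for $76.99
  Carol Jackson (Moscow) bought Device N for $10.33
  Carol Jackson (Moscow) bought Gadget X for $71.49

Total per person:
  Carol Jackson: $245.49
  Alice Wilson: $177.40
  Quinn Harris: $171.92

Top spender: Carol Jackson ($245.49)

Carol Jackson ($245.49)


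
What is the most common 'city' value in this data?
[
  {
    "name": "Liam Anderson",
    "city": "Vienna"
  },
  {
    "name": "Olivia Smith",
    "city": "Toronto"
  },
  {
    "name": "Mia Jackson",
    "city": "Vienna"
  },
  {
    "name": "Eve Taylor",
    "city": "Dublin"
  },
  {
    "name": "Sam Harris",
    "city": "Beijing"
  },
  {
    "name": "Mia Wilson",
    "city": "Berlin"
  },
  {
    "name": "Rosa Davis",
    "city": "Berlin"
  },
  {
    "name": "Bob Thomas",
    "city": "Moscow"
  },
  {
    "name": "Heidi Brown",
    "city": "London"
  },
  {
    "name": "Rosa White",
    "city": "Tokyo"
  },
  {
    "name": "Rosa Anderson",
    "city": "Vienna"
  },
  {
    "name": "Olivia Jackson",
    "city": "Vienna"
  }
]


Counting 'city' values across 12 records:

  Vienna: 4 ####
  Berlin: 2 ##
  Toronto: 1 #
  Dublin: 1 #
  Beijing: 1 #
  Moscow: 1 #
  London: 1 #
  Tokyo: 1 #

Most common: Vienna (4 times)

Vienna (4 times)


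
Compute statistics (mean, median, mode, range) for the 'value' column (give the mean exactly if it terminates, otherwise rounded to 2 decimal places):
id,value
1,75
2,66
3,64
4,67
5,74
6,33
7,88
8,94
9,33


Data: [75, 66, 64, 67, 74, 33, 88, 94, 33]
Count: 9
Sum: 594
Mean: 594/9 = 66
Sorted: [33, 33, 64, 66, 67, 74, 75, 88, 94]
Median: 67.0
Mode: 33 (2 times)
Range: 94 - 33 = 61
Min: 33, Max: 94

mean=66, median=67.0, mode=33, range=61


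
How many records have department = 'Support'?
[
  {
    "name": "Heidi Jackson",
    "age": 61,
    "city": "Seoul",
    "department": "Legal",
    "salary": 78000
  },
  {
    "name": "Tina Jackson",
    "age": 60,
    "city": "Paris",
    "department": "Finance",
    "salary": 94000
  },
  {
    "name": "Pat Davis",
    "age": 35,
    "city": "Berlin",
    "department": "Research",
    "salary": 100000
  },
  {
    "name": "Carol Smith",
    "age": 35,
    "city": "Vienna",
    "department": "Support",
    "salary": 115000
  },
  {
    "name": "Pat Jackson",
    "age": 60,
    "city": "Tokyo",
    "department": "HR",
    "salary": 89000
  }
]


Data: 5 records
Condition: department = 'Support'

Checking each record:
  Heidi Jackson: Legal
  Tina Jackson: Finance
  Pat Davis: Research
  Carol Smith: Support MATCH
  Pat Jackson: HR

Count: 1

1


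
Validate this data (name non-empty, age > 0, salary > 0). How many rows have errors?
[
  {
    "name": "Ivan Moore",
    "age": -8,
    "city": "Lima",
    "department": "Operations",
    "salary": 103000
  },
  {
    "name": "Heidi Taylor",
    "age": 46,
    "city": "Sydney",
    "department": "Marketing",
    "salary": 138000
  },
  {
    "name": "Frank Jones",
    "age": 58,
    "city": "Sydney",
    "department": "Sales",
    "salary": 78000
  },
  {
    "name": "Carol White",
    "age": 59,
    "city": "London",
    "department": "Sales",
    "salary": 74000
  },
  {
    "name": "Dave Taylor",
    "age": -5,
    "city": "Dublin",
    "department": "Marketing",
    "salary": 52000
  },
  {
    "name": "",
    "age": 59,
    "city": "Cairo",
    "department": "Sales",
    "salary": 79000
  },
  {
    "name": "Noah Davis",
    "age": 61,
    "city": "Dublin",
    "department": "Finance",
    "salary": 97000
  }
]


Validating 7 records:
Rules: name non-empty, age > 0, salary > 0

  Row 1 (Ivan Moore): negative age: -8
  Row 2 (Heidi Taylor): OK
  Row 3 (Frank Jones): OK
  Row 4 (Carol White): OK
  Row 5 (Dave Taylor): negative age: -5
  Row 6 (???): empty name
  Row 7 (Noah Davis): OK

Total errors: 3

3 errors


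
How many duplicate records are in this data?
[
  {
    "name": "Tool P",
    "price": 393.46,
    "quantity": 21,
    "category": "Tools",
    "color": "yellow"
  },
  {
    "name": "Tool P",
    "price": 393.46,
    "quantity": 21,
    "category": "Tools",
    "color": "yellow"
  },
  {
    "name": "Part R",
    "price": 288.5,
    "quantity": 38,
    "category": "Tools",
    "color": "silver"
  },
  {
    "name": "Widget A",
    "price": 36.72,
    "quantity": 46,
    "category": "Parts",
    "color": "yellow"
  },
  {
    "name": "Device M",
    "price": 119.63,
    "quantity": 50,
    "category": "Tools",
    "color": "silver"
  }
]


Checking 5 records for duplicates:

  Row 1: Tool P ($393.46, qty 21)
  Row 2: Tool P ($393.46, qty 21) <-- DUPLICATE
  Row 3: Part R ($288.5, qty 38)
  Row 4: Widget A ($36.72, qty 46)
  Row 5: Device M ($119.63, qty 50)

Duplicates found: 1
Unique records: 4

1 duplicates, 4 unique


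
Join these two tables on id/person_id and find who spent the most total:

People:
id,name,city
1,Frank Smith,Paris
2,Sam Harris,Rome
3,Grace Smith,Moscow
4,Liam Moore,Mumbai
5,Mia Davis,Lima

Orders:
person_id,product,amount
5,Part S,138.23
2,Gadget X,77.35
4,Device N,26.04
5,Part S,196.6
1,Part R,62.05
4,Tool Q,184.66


Join on: people.id = orders.person_id

Joined rows:
  Mia Davis (Lima) bought Part S for $138.23
  Sam Harris (Rome) bought Gadget X for $77.35
  Liam Moore (Mumbai) bought Device N for $26.04
  Mia Davis (Lima) bought Part S for $196.6
  Frank Smith (Paris) bought Part R for $62.05
  Liam Moore (Mumbai) bought Tool Q for $184.66

Total per person:
  Mia Davis: $334.83
  Liam Moore: $210.70
  Sam Harris: $77.35
  Frank Smith: $62.05

Top spender: Mia Davis ($334.83)

Mia Davis ($334.83)


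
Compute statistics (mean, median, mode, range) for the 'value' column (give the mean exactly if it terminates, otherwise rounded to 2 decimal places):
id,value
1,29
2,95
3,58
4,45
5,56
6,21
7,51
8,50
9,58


Data: [29, 95, 58, 45, 56, 21, 51, 50, 58]
Count: 9
Sum: 463
Mean: 463/9 ≈ 51.44 (rounded to 2 decimal places)
Sorted: [21, 29, 45, 50, 51, 56, 58, 58, 95]
Median: 51.0
Mode: 58 (2 times)
Range: 95 - 21 = 74
Min: 21, Max: 95

mean≈51.44, median=51.0, mode=58, range=74


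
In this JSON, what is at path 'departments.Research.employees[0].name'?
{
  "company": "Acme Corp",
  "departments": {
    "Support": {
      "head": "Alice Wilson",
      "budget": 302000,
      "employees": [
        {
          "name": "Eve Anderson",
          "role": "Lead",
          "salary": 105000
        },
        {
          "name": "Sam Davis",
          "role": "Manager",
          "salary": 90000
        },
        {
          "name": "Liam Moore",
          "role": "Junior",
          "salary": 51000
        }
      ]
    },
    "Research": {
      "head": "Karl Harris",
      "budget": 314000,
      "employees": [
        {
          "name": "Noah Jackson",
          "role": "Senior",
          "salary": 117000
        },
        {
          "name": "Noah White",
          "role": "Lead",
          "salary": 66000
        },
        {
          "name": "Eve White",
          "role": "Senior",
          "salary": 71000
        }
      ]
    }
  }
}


Path: departments.Research.employees[0].name

Navigate:
  -> departments
  -> Research
  -> employees[0].name = 'Noah Jackson'

Noah Jackson


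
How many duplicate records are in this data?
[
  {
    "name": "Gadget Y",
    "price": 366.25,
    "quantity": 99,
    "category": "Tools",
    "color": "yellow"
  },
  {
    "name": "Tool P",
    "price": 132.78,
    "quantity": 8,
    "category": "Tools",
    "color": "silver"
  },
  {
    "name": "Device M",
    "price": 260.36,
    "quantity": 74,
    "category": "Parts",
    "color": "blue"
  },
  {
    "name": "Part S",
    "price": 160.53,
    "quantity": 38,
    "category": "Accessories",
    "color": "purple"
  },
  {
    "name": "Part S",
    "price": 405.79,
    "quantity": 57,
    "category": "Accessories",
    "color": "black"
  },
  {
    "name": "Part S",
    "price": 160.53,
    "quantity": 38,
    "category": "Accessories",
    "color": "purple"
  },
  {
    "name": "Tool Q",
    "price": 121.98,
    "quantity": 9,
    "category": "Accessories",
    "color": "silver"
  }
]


Checking 7 records for duplicates:

  Row 1: Gadget Y ($366.25, qty 99)
  Row 2: Tool P ($132.78, qty 8)
  Row 3: Device M ($260.36, qty 74)
  Row 4: Part S ($160.53, qty 38)
  Row 5: Part S ($405.79, qty 57)
  Row 6: Part S ($160.53, qty 38) <-- DUPLICATE
  Row 7: Tool Q ($121.98, qty 9)

Duplicates found: 1
Unique records: 6

1 duplicates, 6 unique


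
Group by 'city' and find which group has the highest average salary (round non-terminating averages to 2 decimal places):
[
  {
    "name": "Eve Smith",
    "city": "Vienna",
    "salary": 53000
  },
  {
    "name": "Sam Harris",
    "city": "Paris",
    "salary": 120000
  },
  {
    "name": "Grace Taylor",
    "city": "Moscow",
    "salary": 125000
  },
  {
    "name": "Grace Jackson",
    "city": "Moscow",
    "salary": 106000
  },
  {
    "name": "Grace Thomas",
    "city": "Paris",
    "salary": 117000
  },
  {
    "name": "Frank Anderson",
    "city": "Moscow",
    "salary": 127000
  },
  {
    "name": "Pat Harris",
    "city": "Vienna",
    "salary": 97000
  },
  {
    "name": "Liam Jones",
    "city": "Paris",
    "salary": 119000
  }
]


Group by: city

Groups:
  Moscow: 3 people, avg salary = 358000/3 ≈ $119333.33
  Paris: 3 people, avg salary = 356000/3 ≈ $118666.67
  Vienna: 2 people, avg salary = 150000/2 = $75000

Highest average salary: Moscow (≈$119333.33)

Moscow (≈$119333.33)


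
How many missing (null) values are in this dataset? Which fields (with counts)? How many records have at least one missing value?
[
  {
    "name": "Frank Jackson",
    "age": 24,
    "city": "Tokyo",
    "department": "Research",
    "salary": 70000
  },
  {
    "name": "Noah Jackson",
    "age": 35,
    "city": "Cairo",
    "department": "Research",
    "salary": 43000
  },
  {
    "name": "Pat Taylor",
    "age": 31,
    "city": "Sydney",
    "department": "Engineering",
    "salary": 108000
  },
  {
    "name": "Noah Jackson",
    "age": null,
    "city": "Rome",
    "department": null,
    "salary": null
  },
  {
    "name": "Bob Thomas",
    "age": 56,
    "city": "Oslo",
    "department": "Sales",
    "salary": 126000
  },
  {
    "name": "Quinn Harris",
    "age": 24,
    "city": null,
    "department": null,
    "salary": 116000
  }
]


Checking for missing (null) values in 6 records:

  Frank Jackson: complete
  Noah Jackson: complete
  Pat Taylor: complete
  Noah Jackson: age, department, salary
  Bob Thomas: complete
  Quinn Harris: city, department

Per field:
  name: 0 missing
  age: 1 missing
  city: 1 missing
  department: 2 missing
  salary: 1 missing

Total missing values: 5
Records with any missing: 2

5 missing values (age: 1, city: 1, department: 2, salary: 1); 2 incomplete records


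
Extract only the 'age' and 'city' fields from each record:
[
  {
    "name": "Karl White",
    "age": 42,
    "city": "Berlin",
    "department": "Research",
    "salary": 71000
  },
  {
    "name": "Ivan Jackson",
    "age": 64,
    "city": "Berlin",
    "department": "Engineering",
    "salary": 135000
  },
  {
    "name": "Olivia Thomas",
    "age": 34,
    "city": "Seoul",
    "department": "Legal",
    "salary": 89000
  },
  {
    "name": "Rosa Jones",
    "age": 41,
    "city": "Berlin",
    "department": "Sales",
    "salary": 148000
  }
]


Original: 4 records with fields: name, age, city, department, salary
Keep: ['age', 'city']
Drop: ['name', 'department', 'salary']
Result: 4 records, 2 fields each

[
  {
    "age": 42,
    "city": "Berlin"
  },
  {
    "age": 64,
    "city": "Berlin"
  },
  {
    "age": 34,
    "city": "Seoul"
  },
  {
    "age": 41,
    "city": "Berlin"
  }
]


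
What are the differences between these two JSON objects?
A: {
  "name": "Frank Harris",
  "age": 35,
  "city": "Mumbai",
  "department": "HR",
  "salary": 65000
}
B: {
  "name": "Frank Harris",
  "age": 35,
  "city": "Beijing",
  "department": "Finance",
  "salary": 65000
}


Comparing each field (in key order):
  name: same
  age: same
  city: DIFFERENT
  department: DIFFERENT
  salary: same
Differences:
  city: Mumbai -> Beijing
  department: HR -> Finance

2 field(s) changed

2 changes: city, department


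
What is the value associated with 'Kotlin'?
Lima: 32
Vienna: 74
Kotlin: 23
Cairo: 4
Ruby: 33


Looking up key 'Kotlin'
Value: 23

23


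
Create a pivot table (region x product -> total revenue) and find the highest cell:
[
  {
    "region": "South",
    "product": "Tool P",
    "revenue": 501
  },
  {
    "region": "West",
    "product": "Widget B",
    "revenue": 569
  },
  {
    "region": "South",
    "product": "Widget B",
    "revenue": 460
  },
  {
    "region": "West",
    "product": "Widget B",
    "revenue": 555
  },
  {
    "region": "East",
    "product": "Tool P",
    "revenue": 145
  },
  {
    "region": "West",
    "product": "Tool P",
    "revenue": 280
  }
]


Pivot: region (rows) x product (columns) -> total revenue

     Tool P        Widget B    
East           145             0  
South          501           460  
West           280          1124  

Highest: West / Widget B = $1124

West / Widget B = $1124


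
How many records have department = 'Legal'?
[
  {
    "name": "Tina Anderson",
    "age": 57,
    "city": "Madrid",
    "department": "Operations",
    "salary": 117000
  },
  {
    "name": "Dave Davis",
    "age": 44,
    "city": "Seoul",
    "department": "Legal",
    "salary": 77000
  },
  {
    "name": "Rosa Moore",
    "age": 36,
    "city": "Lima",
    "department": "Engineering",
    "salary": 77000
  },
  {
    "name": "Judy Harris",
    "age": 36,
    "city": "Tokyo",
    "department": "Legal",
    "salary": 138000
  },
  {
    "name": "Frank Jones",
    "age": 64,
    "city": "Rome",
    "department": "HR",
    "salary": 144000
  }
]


Data: 5 records
Condition: department = 'Legal'

Checking each record:
  Tina Anderson: Operations
  Dave Davis: Legal MATCH
  Rosa Moore: Engineering
  Judy Harris: Legal MATCH
  Frank Jones: HR

Count: 2

2


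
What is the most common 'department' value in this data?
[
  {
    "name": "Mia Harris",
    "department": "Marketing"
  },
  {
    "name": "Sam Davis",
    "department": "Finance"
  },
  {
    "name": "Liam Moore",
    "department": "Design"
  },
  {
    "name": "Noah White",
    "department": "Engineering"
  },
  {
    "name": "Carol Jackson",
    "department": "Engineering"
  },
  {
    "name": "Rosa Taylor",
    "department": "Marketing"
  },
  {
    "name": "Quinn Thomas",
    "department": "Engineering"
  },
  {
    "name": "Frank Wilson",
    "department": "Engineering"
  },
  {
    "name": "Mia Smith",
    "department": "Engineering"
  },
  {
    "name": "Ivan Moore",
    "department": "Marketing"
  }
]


Counting 'department' values across 10 records:

  Engineering: 5 #####
  Marketing: 3 ###
  Finance: 1 #
  Design: 1 #

Most common: Engineering (5 times)

Engineering (5 times)


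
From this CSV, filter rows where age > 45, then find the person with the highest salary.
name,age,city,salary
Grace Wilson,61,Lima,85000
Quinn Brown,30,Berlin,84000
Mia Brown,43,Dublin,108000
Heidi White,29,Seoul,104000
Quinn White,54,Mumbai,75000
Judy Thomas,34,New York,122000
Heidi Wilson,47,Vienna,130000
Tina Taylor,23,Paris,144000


Filter: age > 45
Sort by: salary (descending)

Filtered records (3):
  Heidi Wilson, age 47, salary $130000
  Grace Wilson, age 61, salary $85000
  Quinn White, age 54, salary $75000

Highest salary: Heidi Wilson ($130000)

Heidi Wilson


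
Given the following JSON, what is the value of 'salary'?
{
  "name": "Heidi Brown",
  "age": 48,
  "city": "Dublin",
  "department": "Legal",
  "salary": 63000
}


Looking up field 'salary'
Value: 63000

63000


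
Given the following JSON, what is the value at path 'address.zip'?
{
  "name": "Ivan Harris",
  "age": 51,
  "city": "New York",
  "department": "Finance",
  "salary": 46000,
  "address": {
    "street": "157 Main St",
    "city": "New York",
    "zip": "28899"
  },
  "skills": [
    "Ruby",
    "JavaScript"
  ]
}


Query: address.zip
Path: address -> zip
Value: 28899

28899


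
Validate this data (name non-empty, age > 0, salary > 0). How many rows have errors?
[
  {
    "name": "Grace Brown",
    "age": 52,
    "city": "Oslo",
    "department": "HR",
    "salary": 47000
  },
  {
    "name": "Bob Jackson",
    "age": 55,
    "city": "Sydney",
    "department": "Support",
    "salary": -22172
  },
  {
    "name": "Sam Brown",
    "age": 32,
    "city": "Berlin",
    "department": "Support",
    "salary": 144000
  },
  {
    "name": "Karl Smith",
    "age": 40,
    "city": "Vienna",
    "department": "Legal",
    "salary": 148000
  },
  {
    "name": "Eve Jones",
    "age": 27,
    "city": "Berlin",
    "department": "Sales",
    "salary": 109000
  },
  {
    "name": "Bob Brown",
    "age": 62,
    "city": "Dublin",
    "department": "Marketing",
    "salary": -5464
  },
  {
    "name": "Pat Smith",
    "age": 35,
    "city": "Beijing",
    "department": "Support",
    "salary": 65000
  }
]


Validating 7 records:
Rules: name non-empty, age > 0, salary > 0

  Row 1 (Grace Brown): OK
  Row 2 (Bob Jackson): negative salary: -22172
  Row 3 (Sam Brown): OK
  Row 4 (Karl Smith): OK
  Row 5 (Eve Jones): OK
  Row 6 (Bob Brown): negative salary: -5464
  Row 7 (Pat Smith): OK

Total errors: 2

2 errors


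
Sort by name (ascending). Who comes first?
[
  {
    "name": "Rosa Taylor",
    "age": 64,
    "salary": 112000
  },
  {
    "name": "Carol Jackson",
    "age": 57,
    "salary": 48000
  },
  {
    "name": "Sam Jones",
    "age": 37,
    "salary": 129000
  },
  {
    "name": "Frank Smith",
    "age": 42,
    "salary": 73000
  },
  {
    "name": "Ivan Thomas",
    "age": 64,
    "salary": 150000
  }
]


Sort by: name (ascending)

Sorted order:
  1. Carol Jackson (name = Carol Jackson)
  2. Frank Smith (name = Frank Smith)
  3. Ivan Thomas (name = Ivan Thomas)
  4. Rosa Taylor (name = Rosa Taylor)
  5. Sam Jones (name = Sam Jones)

First: Carol Jackson

Carol Jackson


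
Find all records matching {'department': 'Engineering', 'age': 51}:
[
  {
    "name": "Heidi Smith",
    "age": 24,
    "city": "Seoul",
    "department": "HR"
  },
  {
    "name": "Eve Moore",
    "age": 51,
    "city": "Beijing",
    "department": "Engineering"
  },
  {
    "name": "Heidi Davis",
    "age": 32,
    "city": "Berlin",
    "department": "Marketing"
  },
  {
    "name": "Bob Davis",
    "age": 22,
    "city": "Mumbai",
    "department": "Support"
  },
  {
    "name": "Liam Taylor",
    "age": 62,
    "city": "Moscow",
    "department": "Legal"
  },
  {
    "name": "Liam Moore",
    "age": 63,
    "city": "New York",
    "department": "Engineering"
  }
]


Search criteria: {'department': 'Engineering', 'age': 51}

Checking 6 records:
  Heidi Smith: {department: HR, age: 24}
  Eve Moore: {department: Engineering, age: 51} <-- MATCH
  Heidi Davis: {department: Marketing, age: 32}
  Bob Davis: {department: Support, age: 22}
  Liam Taylor: {department: Legal, age: 62}
  Liam Moore: {department: Engineering, age: 63}

Matches: ["Eve Moore"]

["Eve Moore"]


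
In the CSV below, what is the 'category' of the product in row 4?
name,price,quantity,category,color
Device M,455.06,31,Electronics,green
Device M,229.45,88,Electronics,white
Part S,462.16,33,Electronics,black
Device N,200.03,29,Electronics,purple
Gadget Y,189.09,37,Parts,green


Query: Row 4 ('Device N'), column 'category'
Value: Electronics

Electronics


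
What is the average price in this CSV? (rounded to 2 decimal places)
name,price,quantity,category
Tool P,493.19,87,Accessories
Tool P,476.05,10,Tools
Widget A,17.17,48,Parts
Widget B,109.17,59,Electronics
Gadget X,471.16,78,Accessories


Computing average price:
Values: [493.19, 476.05, 17.17, 109.17, 471.16]
Sum = 1566.74
Count = 5
Average = 1566.74/5 = 313.348 exactly -> 313.35 (rounded half-up to 2 decimal places)

313.35


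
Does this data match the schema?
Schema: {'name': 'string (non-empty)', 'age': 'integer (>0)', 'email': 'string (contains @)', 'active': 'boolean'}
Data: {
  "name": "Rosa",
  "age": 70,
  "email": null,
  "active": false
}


Validating each field against schema:
  name: OK (non-empty string)
  age: OK (positive integer)
  email: FAIL (null is not a string)
  active: OK (boolean)

Result: INVALID (1 error: email)

INVALID (1 error: email)


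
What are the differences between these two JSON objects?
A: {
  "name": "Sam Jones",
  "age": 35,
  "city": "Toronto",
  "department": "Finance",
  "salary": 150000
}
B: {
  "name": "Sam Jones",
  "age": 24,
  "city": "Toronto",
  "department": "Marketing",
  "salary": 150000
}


Comparing each field (in key order):
  name: same
  age: DIFFERENT
  city: same
  department: DIFFERENT
  salary: same
Differences:
  age: 35 -> 24
  department: Finance -> Marketing

2 field(s) changed

2 changes: age, department


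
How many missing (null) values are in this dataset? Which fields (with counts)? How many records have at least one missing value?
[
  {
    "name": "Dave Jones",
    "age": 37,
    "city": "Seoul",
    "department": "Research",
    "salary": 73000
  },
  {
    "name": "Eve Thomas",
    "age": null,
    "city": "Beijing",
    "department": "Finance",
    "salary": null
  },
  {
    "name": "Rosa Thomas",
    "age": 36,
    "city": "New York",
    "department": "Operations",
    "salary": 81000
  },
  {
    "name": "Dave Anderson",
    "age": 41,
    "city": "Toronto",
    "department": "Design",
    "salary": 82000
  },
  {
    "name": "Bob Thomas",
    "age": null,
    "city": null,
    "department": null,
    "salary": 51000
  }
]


Checking for missing (null) values in 5 records:

  Dave Jones: complete
  Eve Thomas: age, salary
  Rosa Thomas: complete
  Dave Anderson: complete
  Bob Thomas: age, city, department

Per field:
  name: 0 missing
  age: 2 missing
  city: 1 missing
  department: 1 missing
  salary: 1 missing

Total missing values: 5
Records with any missing: 2

5 missing values (age: 2, city: 1, department: 1, salary: 1); 2 incomplete records


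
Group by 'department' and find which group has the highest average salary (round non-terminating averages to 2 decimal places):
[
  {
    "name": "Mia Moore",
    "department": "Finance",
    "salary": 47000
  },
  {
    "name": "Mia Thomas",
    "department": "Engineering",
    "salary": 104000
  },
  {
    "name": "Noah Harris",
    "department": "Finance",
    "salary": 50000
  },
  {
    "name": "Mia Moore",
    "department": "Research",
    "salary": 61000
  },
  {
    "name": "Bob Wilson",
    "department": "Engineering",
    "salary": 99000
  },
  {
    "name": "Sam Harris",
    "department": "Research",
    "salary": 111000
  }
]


Group by: department

Groups:
  Engineering: 2 people, avg salary = 203000/2 = $101500
  Finance: 2 people, avg salary = 97000/2 = $48500
  Research: 2 people, avg salary = 172000/2 = $86000

Highest average salary: Engineering ($101500)

Engineering ($101500)


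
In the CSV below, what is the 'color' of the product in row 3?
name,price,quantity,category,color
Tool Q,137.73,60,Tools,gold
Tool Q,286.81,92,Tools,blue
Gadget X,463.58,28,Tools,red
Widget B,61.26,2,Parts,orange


Query: Row 3 ('Gadget X'), column 'color'
Value: red

red


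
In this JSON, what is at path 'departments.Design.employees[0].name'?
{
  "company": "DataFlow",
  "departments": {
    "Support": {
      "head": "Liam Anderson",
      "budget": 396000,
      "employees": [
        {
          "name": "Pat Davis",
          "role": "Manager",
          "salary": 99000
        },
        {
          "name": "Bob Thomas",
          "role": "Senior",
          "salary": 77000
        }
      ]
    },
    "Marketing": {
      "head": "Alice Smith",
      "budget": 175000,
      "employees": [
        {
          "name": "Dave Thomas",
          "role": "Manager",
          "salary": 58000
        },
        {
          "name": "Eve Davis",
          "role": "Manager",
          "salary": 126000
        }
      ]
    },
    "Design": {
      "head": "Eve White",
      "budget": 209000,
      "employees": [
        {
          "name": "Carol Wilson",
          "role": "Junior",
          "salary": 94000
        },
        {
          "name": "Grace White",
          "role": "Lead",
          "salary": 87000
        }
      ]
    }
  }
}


Path: departments.Design.employees[0].name

Navigate:
  -> departments
  -> Design
  -> employees[0].name = 'Carol Wilson'

Carol Wilson


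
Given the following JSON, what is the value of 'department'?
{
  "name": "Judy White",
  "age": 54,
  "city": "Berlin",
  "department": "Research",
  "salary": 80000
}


Looking up field 'department'
Value: Research

Research


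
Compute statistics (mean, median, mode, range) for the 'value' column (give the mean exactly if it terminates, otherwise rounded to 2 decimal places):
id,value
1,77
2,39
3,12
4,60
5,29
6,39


Data: [77, 39, 12, 60, 29, 39]
Count: 6
Sum: 256
Mean: 256/6 ≈ 42.67 (rounded to 2 decimal places)
Sorted: [12, 29, 39, 39, 60, 77]
Median: 39.0
Mode: 39 (2 times)
Range: 77 - 12 = 65
Min: 12, Max: 77

mean≈42.67, median=39.0, mode=39, range=65


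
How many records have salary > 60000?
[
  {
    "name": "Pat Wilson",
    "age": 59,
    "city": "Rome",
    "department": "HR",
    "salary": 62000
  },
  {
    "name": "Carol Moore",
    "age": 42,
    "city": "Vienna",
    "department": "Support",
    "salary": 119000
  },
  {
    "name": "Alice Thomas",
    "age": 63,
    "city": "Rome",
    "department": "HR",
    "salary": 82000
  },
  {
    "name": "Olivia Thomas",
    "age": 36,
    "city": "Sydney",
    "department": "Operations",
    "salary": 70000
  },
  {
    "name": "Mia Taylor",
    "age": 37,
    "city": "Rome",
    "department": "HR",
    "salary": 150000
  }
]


Data: 5 records
Condition: salary > 60000

Checking each record:
  Pat Wilson: 62000 MATCH
  Carol Moore: 119000 MATCH
  Alice Thomas: 82000 MATCH
  Olivia Thomas: 70000 MATCH
  Mia Taylor: 150000 MATCH

Count: 5

5


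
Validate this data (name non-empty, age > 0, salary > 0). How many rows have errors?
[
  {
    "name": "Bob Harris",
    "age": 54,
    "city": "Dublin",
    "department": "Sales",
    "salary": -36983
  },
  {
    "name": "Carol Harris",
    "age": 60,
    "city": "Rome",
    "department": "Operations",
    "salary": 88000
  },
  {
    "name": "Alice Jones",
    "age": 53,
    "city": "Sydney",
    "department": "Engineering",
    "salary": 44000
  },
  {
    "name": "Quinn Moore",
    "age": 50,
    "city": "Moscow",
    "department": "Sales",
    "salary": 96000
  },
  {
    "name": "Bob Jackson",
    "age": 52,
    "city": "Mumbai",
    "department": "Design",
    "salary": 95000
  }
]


Validating 5 records:
Rules: name non-empty, age > 0, salary > 0

  Row 1 (Bob Harris): negative salary: -36983
  Row 2 (Carol Harris): OK
  Row 3 (Alice Jones): OK
  Row 4 (Quinn Moore): OK
  Row 5 (Bob Jackson): OK

Total errors: 1

1 errors


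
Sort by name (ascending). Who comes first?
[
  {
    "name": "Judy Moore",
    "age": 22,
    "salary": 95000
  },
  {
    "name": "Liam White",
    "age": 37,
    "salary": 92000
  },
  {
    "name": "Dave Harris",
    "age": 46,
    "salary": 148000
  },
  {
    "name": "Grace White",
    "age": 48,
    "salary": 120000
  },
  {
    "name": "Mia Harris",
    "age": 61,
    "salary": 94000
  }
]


Sort by: name (ascending)

Sorted order:
  1. Dave Harris (name = Dave Harris)
  2. Grace White (name = Grace White)
  3. Judy Moore (name = Judy Moore)
  4. Liam White (name = Liam White)
  5. Mia Harris (name = Mia Harris)

First: Dave Harris

Dave Harris


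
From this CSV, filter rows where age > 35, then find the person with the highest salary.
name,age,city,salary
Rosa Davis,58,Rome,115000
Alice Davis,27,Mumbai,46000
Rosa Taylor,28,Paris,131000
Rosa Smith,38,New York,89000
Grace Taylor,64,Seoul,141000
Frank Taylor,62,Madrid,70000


Filter: age > 35
Sort by: salary (descending)

Filtered records (4):
  Grace Taylor, age 64, salary $141000
  Rosa Davis, age 58, salary $115000
  Rosa Smith, age 38, salary $89000
  Frank Taylor, age 62, salary $70000

Highest salary: Grace Taylor ($141000)

Grace Taylor


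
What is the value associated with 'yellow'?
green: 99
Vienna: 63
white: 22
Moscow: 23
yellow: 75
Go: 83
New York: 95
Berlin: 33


Looking up key 'yellow'
Value: 75

75


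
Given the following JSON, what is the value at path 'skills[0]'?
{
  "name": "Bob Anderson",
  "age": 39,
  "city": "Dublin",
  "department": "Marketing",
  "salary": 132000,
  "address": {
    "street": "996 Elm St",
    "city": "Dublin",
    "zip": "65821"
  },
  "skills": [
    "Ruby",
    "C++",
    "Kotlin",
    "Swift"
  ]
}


Query: skills[0]
Path: skills -> first element
Value: Ruby

Ruby


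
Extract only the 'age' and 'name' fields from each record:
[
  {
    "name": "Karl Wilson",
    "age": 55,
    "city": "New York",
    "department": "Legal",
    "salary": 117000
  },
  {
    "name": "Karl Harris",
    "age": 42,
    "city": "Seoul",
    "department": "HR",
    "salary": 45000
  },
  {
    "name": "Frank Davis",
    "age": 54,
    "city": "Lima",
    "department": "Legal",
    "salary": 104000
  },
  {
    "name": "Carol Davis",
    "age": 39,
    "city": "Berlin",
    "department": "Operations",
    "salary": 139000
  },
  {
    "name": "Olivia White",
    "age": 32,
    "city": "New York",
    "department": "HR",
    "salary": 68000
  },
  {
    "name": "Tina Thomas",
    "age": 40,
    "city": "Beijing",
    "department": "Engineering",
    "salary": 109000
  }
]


Original: 6 records with fields: name, age, city, department, salary
Keep: ['age', 'name']
Drop: ['city', 'department', 'salary']
Result: 6 records, 2 fields each

[
  {
    "age": 55,
    "name": "Karl Wilson"
  },
  {
    "age": 42,
    "name": "Karl Harris"
  },
  {
    "age": 54,
    "name": "Frank Davis"
  },
  {
    "age": 39,
    "name": "Carol Davis"
  },
  {
    "age": 32,
    "name": "Olivia White"
  },
  {
    "age": 40,
    "name": "Tina Thomas"
  }
]


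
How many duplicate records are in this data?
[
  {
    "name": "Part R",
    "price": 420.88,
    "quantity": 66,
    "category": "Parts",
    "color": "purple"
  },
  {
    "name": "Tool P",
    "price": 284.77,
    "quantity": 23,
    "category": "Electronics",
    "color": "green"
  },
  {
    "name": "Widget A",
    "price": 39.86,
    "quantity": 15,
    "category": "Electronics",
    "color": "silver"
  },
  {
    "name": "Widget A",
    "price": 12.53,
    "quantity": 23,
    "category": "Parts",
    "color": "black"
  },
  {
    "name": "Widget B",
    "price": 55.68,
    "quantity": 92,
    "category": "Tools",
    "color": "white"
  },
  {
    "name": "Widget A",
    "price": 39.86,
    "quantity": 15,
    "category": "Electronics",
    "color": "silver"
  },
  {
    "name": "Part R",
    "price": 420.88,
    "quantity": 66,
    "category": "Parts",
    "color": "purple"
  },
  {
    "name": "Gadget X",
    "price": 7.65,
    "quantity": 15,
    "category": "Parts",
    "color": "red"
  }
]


Checking 8 records for duplicates:

  Row 1: Part R ($420.88, qty 66)
  Row 2: Tool P ($284.77, qty 23)
  Row 3: Widget A ($39.86, qty 15)
  Row 4: Widget A ($12.53, qty 23)
  Row 5: Widget B ($55.68, qty 92)
  Row 6: Widget A ($39.86, qty 15) <-- DUPLICATE
  Row 7: Part R ($420.88, qty 66) <-- DUPLICATE
  Row 8: Gadget X ($7.65, qty 15)

Duplicates found: 2
Unique records: 6

2 duplicates, 6 unique
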